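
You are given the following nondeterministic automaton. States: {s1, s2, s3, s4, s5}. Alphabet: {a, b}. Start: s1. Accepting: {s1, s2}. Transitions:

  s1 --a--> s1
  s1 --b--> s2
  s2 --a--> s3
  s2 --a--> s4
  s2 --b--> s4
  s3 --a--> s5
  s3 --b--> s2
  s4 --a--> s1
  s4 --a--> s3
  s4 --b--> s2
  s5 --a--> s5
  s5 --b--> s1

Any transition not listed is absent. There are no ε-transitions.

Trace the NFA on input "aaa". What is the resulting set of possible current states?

Start in {s1}.
Read 'a': {s1} → {s1}.
Read 'a': {s1} → {s1}.
Read 'a': {s1} → {s1}.

{s1}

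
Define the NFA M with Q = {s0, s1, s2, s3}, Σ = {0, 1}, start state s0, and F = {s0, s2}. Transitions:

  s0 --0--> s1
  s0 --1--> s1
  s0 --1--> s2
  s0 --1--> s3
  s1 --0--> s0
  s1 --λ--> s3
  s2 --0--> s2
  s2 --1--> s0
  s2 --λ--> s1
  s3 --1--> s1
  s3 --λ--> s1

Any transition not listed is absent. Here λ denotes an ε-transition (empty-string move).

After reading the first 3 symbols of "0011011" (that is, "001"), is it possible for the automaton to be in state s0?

No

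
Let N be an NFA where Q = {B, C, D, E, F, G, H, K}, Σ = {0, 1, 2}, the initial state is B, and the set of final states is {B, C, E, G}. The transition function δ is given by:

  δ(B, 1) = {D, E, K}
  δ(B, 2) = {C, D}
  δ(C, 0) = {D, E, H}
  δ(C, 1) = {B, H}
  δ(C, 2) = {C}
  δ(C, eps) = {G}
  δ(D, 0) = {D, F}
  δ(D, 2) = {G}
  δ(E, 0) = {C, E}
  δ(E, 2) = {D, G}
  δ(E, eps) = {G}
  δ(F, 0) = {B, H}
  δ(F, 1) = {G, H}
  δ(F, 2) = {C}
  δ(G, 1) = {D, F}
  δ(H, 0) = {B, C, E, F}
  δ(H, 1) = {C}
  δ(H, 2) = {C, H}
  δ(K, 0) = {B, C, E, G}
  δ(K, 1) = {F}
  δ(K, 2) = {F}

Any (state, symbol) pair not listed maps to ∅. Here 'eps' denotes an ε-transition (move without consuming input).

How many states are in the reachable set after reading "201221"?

6

Start in {B}.
Read '2': {B} → {C, D, G}.
Read '0': {C, D, G} → {D, E, F, G, H}.
Read '1': {D, E, F, G, H} → {C, D, F, G, H}.
Read '2': {C, D, F, G, H} → {C, G, H}.
Read '2': {C, G, H} → {C, G, H}.
Read '1': {C, G, H} → {B, C, D, F, G, H}.
That set has 6 states.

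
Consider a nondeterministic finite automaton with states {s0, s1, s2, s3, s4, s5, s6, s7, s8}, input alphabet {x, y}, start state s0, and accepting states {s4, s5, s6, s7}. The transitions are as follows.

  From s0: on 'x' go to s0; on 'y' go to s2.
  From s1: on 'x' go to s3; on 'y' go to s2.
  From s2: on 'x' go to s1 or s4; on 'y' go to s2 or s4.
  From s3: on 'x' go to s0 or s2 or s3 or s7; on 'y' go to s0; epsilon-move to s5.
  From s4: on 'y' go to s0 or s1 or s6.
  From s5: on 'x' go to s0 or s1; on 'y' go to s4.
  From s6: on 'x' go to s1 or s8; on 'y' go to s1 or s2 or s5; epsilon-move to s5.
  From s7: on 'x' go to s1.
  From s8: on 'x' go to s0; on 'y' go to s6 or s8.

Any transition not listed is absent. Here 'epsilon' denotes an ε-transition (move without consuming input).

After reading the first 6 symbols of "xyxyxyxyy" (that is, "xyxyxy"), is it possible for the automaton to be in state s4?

Yes

Start in {s0}.
Read 'x': {s0} → {s0}.
Read 'y': {s0} → {s2}.
Read 'x': {s2} → {s1, s4}.
Read 'y': {s1, s4} → {s0, s1, s2, s5, s6}.
Read 'x': {s0, s1, s2, s5, s6} → {s0, s1, s3, s4, s5, s8}.
Read 'y': {s0, s1, s3, s4, s5, s8} → {s0, s1, s2, s4, s5, s6, s8}.
State s4 is in {s0, s1, s2, s4, s5, s6, s8}.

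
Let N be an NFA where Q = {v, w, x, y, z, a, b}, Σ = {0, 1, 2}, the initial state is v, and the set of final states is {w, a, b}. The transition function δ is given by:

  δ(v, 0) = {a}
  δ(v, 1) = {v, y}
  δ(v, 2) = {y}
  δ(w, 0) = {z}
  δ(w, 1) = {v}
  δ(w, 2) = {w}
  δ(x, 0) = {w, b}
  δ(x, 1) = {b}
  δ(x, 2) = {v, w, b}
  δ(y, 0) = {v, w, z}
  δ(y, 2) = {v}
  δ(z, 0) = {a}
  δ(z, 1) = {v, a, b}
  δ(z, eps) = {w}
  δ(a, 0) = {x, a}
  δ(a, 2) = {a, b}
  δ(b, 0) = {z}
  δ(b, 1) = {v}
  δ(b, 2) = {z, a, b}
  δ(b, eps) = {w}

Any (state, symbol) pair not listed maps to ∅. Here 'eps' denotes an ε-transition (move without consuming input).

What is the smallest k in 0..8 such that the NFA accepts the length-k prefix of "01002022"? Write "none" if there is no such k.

Start in {v}.
Read '0': {v} → {a}.
None of the earlier sets intersect F, but {a} does.

1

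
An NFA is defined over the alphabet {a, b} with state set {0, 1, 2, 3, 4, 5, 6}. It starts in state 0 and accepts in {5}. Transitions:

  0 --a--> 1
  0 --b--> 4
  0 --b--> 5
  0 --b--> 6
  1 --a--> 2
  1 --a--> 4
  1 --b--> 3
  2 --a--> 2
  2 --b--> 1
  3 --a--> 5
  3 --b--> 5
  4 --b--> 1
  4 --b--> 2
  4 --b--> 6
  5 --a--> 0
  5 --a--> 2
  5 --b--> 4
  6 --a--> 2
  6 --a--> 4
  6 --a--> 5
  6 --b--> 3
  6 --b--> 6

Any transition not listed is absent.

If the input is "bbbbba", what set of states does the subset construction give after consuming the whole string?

Start in {0}.
Read 'b': {0} → {4, 5, 6}.
Read 'b': {4, 5, 6} → {1, 2, 3, 4, 6}.
Read 'b': {1, 2, 3, 4, 6} → {1, 2, 3, 5, 6}.
Read 'b': {1, 2, 3, 5, 6} → {1, 3, 4, 5, 6}.
Read 'b': {1, 3, 4, 5, 6} → {1, 2, 3, 4, 5, 6}.
Read 'a': {1, 2, 3, 4, 5, 6} → {0, 2, 4, 5}.

{0, 2, 4, 5}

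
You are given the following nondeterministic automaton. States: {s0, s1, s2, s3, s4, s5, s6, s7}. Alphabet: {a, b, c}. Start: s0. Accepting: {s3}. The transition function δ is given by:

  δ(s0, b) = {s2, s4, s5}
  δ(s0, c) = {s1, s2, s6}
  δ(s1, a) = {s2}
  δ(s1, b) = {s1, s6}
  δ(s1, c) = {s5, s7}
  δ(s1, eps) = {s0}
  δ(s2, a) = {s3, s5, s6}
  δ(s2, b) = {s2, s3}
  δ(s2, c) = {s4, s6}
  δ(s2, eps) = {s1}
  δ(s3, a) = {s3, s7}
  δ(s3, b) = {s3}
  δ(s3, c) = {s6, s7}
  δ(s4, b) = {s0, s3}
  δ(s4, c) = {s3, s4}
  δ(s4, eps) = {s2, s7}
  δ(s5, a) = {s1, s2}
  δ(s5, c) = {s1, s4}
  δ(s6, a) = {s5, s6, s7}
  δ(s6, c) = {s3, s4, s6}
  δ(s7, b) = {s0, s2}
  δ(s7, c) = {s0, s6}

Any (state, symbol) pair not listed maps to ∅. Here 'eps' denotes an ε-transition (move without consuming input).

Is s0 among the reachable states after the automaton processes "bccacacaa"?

Yes

Start in {s0}.
Read 'b': {s0} → {s0, s1, s2, s4, s5, s7}.
Read 'c': {s0, s1, s2, s4, s5, s7} → {s0, s1, s2, s3, s4, s5, s6, s7}.
Read 'c': {s0, s1, s2, s3, s4, s5, s6, s7} → {s0, s1, s2, s3, s4, s5, s6, s7}.
Read 'a': {s0, s1, s2, s3, s4, s5, s6, s7} → {s0, s1, s2, s3, s5, s6, s7}.
Read 'c': {s0, s1, s2, s3, s5, s6, s7} → {s0, s1, s2, s3, s4, s5, s6, s7}.
Read 'a': {s0, s1, s2, s3, s4, s5, s6, s7} → {s0, s1, s2, s3, s5, s6, s7}.
Read 'c': {s0, s1, s2, s3, s5, s6, s7} → {s0, s1, s2, s3, s4, s5, s6, s7}.
Read 'a': {s0, s1, s2, s3, s4, s5, s6, s7} → {s0, s1, s2, s3, s5, s6, s7}.
Read 'a': {s0, s1, s2, s3, s5, s6, s7} → {s0, s1, s2, s3, s5, s6, s7}.
State s0 is in {s0, s1, s2, s3, s5, s6, s7}.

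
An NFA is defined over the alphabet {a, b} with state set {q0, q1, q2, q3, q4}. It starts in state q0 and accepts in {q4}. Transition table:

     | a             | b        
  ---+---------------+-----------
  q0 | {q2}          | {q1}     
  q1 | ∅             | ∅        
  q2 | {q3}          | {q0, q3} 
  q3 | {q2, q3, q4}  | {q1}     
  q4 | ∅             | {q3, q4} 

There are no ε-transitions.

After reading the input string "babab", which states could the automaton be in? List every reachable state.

Start in {q0}.
Read 'b': q0→{q1}; now {q1}.
Read 'a': q1→∅; now ∅.
The set is empty and remains empty for the remaining 3 symbols.

∅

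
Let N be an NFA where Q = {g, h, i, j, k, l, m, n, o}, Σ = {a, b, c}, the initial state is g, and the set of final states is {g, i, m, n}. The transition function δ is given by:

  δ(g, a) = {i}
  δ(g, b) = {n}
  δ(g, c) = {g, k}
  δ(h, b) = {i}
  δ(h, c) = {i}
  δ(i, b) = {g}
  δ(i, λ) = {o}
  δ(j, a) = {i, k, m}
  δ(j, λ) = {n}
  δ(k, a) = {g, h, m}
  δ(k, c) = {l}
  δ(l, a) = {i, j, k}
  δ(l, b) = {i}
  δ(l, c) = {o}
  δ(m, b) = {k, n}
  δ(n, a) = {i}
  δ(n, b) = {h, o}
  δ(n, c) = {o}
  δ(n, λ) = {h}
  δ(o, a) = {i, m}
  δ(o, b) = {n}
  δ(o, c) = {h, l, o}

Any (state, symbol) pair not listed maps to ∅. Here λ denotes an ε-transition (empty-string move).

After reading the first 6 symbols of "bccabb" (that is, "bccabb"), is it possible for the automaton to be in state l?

Start in {g}.
Read 'b': g→{n}; union {n}; ε-closure = {h, n}.
Read 'c': h→{i}, n→{o}; now {i, o}.
Read 'c': i→∅, o→{h, l, o}; now {h, l, o}.
Read 'a': h→∅, l→{i, j, k}, o→{i, m}; union {i, j, k, m}; ε-closure = {h, i, j, k, m, n, o}.
Read 'b': h→{i}, i→{g}, j→∅, k→∅, m→{k, n}, n→{h, o}, o→{n}; now {g, h, i, k, n, o}.
Read 'b': g→{n}, h→{i}, i→{g}, k→∅, n→{h, o}, o→{n}; now {g, h, i, n, o}.
State l is not in {g, h, i, n, o}.

No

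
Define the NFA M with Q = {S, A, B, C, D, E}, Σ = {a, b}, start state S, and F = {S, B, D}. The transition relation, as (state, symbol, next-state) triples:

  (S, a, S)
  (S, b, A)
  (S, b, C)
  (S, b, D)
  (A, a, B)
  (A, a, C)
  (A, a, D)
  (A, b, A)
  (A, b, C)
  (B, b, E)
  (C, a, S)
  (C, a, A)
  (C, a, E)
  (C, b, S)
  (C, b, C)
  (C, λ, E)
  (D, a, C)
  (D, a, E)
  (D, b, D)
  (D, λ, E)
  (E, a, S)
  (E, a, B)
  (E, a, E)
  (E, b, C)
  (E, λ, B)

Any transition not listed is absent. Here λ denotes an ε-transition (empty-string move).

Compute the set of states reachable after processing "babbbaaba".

{S, A, B, C, D, E}

Start in {S}.
Read 'b': S→{A, C, D}; union {A, C, D}; ε-closure = {A, B, C, D, E}.
Read 'a': A→{B, C, D}, B→∅, C→{S, A, E}, D→{C, E}, E→{S, B, E}; now {S, A, B, C, D, E}.
Read 'b': S→{A, C, D}, A→{A, C}, B→{E}, C→{S, C}, D→{D}, E→{C}; union {S, A, C, D, E}; ε-closure = {S, A, B, C, D, E}.
Read 'b': S→{A, C, D}, A→{A, C}, B→{E}, C→{S, C}, D→{D}, E→{C}; union {S, A, C, D, E}; ε-closure = {S, A, B, C, D, E}.
Read 'b': S→{A, C, D}, A→{A, C}, B→{E}, C→{S, C}, D→{D}, E→{C}; union {S, A, C, D, E}; ε-closure = {S, A, B, C, D, E}.
Read 'a': S→{S}, A→{B, C, D}, B→∅, C→{S, A, E}, D→{C, E}, E→{S, B, E}; now {S, A, B, C, D, E}.
Read 'a': S→{S}, A→{B, C, D}, B→∅, C→{S, A, E}, D→{C, E}, E→{S, B, E}; now {S, A, B, C, D, E}.
Read 'b': S→{A, C, D}, A→{A, C}, B→{E}, C→{S, C}, D→{D}, E→{C}; union {S, A, C, D, E}; ε-closure = {S, A, B, C, D, E}.
Read 'a': S→{S}, A→{B, C, D}, B→∅, C→{S, A, E}, D→{C, E}, E→{S, B, E}; now {S, A, B, C, D, E}.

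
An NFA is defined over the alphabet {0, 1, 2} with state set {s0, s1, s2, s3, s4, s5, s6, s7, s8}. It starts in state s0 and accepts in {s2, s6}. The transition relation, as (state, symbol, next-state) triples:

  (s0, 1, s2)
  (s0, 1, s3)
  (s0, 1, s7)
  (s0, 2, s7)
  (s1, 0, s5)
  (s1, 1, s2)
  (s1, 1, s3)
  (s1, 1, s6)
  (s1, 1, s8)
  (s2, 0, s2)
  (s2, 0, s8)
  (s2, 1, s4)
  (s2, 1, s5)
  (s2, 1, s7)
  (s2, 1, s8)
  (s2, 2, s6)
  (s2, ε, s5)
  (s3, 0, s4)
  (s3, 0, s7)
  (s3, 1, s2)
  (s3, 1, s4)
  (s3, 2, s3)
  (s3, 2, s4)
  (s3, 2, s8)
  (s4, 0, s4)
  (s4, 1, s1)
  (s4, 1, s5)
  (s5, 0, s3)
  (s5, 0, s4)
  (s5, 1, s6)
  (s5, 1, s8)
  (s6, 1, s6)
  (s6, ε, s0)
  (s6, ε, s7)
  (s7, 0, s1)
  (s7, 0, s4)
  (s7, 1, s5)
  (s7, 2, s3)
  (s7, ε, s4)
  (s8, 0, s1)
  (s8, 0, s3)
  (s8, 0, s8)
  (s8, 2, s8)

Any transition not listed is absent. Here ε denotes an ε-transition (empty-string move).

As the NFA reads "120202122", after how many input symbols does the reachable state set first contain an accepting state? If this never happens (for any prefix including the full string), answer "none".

Start in {s0}.
Read '1': {s0} → {s2, s3, s4, s5, s7}.
None of the earlier sets intersect F, but {s2, s3, s4, s5, s7} does.

1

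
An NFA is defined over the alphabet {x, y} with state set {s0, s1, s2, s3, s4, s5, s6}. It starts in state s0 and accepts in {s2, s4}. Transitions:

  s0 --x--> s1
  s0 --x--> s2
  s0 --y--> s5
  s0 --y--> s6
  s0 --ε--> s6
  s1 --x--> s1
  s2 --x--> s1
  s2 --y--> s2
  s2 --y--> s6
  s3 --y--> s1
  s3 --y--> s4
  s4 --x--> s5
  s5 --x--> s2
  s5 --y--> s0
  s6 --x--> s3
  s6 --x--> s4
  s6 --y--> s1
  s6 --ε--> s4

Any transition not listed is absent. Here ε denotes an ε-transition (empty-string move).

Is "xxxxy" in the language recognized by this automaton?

No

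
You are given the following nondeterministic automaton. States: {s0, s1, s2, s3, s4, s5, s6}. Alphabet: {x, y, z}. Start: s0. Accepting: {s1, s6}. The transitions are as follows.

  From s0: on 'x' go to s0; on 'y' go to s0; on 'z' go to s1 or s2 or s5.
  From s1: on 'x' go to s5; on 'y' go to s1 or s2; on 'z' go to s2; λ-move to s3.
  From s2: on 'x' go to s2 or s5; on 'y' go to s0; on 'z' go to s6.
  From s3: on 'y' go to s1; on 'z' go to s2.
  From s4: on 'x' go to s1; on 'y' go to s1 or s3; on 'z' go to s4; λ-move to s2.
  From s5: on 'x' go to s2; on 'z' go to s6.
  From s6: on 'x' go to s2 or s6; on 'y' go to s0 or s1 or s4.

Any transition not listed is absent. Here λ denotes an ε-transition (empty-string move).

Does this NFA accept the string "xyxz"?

Yes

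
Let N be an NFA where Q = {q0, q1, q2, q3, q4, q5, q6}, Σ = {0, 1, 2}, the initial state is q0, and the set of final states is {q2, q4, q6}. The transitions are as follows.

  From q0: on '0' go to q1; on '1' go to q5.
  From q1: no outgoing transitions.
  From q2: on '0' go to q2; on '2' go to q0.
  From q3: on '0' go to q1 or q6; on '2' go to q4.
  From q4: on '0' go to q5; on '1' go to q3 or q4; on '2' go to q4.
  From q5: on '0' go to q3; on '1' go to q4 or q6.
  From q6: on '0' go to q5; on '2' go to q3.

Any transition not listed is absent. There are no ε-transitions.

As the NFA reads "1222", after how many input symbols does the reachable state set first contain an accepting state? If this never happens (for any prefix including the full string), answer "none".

Start in {q0}.
Read '1': q0→{q5}; now {q5}.
Read '2': q5→∅; now ∅.
The set is empty and remains empty for the remaining 2 symbols.
No reachable set along the way intersects F.

none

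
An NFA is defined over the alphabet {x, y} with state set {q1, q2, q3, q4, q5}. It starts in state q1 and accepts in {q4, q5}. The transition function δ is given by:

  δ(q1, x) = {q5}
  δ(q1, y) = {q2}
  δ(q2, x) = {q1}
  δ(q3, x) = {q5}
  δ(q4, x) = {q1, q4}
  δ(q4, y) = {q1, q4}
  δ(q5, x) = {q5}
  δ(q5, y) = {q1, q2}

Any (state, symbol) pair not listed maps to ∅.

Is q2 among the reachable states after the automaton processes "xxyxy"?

Start in {q1}.
Read 'x': {q1} → {q5}.
Read 'x': {q5} → {q5}.
Read 'y': {q5} → {q1, q2}.
Read 'x': {q1, q2} → {q1, q5}.
Read 'y': {q1, q5} → {q1, q2}.
State q2 is in {q1, q2}.

Yes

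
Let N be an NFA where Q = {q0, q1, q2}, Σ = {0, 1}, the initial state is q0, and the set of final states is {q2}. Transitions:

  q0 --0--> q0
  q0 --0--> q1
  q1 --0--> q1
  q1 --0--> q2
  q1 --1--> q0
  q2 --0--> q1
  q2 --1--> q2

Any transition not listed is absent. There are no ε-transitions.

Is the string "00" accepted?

Start in {q0}.
Read '0': q0→{q0, q1}; now {q0, q1}.
Read '0': q0→{q0, q1}, q1→{q1, q2}; now {q0, q1, q2}.
The final set {q0, q1, q2} contains the accepting state q2.

Yes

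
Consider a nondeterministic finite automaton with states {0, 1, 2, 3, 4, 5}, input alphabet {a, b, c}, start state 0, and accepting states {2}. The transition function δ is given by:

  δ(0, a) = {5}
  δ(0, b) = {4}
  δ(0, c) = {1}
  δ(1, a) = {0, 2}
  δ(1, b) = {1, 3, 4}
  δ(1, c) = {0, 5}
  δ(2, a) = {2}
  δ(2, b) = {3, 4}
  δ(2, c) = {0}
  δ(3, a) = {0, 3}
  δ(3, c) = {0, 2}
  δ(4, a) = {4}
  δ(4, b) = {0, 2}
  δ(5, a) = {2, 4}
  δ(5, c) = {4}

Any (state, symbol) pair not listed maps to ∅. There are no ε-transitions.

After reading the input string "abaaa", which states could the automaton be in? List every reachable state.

Start in {0}.
Read 'a': {0} → {5}.
Read 'b': {5} → ∅.
The set is empty and remains empty for the remaining 3 symbols.

∅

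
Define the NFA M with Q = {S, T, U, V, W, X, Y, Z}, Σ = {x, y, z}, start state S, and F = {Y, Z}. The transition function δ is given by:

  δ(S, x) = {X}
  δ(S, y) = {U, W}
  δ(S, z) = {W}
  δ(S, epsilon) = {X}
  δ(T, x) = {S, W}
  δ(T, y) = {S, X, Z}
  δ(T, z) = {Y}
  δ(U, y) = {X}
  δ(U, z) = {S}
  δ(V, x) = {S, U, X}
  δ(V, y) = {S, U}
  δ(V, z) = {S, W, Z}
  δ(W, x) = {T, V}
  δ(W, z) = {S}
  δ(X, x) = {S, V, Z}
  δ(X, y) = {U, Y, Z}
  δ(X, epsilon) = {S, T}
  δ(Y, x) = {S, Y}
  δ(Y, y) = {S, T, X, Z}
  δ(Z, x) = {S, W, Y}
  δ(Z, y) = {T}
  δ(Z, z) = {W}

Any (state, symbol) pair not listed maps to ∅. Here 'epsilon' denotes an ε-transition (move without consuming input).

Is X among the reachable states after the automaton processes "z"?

Start: ε-closure({S}) = {S, T, X}.
Read 'z': S→{W}, T→{Y}, X→∅; now {W, Y}.
State X is not in {W, Y}.

No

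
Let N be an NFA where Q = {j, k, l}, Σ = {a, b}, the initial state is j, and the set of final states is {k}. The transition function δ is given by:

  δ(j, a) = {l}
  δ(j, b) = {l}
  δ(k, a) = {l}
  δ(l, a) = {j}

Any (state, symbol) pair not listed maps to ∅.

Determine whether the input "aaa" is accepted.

No

Start in {j}.
Read 'a': j→{l}; now {l}.
Read 'a': l→{j}; now {j}.
Read 'a': j→{l}; now {l}.
The final set {l} contains no accepting state.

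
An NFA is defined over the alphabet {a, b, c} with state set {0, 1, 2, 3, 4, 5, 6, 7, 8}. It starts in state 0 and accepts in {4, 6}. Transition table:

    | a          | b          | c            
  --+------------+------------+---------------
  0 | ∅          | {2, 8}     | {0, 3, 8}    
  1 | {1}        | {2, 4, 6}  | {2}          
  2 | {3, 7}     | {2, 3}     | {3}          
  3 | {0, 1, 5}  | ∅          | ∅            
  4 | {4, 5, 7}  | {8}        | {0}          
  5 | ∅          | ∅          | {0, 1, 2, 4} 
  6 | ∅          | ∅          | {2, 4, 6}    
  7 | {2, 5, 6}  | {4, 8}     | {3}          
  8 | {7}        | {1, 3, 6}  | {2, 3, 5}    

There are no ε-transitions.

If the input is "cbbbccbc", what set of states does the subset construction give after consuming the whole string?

{0, 2, 3, 4, 5, 6}

Start in {0}.
Read 'c': 0→{0, 3, 8}; now {0, 3, 8}.
Read 'b': 0→{2, 8}, 3→∅, 8→{1, 3, 6}; now {1, 2, 3, 6, 8}.
Read 'b': 1→{2, 4, 6}, 2→{2, 3}, 3→∅, 6→∅, 8→{1, 3, 6}; now {1, 2, 3, 4, 6}.
Read 'b': 1→{2, 4, 6}, 2→{2, 3}, 3→∅, 4→{8}, 6→∅; now {2, 3, 4, 6, 8}.
Read 'c': 2→{3}, 3→∅, 4→{0}, 6→{2, 4, 6}, 8→{2, 3, 5}; now {0, 2, 3, 4, 5, 6}.
Read 'c': 0→{0, 3, 8}, 2→{3}, 3→∅, 4→{0}, 5→{0, 1, 2, 4}, 6→{2, 4, 6}; now {0, 1, 2, 3, 4, 6, 8}.
Read 'b': 0→{2, 8}, 1→{2, 4, 6}, 2→{2, 3}, 3→∅, 4→{8}, 6→∅, 8→{1, 3, 6}; now {1, 2, 3, 4, 6, 8}.
Read 'c': 1→{2}, 2→{3}, 3→∅, 4→{0}, 6→{2, 4, 6}, 8→{2, 3, 5}; now {0, 2, 3, 4, 5, 6}.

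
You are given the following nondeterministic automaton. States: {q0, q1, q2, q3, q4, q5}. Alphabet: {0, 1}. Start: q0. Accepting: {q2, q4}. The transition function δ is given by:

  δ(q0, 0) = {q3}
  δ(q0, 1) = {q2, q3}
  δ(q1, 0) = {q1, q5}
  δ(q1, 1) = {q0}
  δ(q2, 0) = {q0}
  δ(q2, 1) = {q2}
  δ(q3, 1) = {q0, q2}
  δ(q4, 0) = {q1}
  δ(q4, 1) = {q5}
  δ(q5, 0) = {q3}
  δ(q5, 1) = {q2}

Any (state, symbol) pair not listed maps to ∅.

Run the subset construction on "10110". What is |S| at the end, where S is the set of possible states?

2

Start in {q0}.
Read '1': q0→{q2, q3}; now {q2, q3}.
Read '0': q2→{q0}, q3→∅; now {q0}.
Read '1': q0→{q2, q3}; now {q2, q3}.
Read '1': q2→{q2}, q3→{q0, q2}; now {q0, q2}.
Read '0': q0→{q3}, q2→{q0}; now {q0, q3}.
That set has 2 states.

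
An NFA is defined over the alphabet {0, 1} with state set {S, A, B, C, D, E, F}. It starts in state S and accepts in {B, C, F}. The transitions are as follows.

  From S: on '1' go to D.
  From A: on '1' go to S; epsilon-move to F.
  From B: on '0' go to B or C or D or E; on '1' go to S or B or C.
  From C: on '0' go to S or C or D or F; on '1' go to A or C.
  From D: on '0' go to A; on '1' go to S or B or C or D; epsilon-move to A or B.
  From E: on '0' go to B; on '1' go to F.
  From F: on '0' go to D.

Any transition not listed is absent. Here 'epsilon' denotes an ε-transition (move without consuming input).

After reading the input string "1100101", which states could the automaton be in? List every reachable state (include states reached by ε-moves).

{S, A, B, C, D, F}

Start in {S}.
Read '1': {S} → {A, B, D, F}.
Read '1': {A, B, D, F} → {S, A, B, C, D, F}.
Read '0': {S, A, B, C, D, F} → {S, A, B, C, D, E, F}.
Read '0': {S, A, B, C, D, E, F} → {S, A, B, C, D, E, F}.
Read '1': {S, A, B, C, D, E, F} → {S, A, B, C, D, F}.
Read '0': {S, A, B, C, D, F} → {S, A, B, C, D, E, F}.
Read '1': {S, A, B, C, D, E, F} → {S, A, B, C, D, F}.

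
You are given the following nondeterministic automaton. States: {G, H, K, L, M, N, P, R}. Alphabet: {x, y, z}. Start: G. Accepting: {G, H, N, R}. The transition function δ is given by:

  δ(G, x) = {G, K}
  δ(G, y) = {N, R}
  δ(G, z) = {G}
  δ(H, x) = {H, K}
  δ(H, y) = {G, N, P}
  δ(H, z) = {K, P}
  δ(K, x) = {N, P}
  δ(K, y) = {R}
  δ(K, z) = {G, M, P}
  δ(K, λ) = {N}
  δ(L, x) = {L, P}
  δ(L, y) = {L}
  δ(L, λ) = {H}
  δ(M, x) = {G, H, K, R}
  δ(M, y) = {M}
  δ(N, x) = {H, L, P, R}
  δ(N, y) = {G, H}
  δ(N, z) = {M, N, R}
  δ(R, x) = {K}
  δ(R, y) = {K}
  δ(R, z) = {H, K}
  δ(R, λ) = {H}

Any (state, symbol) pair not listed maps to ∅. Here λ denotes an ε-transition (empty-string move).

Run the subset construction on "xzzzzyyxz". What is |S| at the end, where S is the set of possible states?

Start in {G}.
Read 'x': {G} → {G, K, N}.
Read 'z': {G, K, N} → {G, H, M, N, P, R}.
Read 'z': {G, H, M, N, P, R} → {G, H, K, M, N, P, R}.
Read 'z': {G, H, K, M, N, P, R} → {G, H, K, M, N, P, R}.
Read 'z': {G, H, K, M, N, P, R} → {G, H, K, M, N, P, R}.
Read 'y': {G, H, K, M, N, P, R} → {G, H, K, M, N, P, R}.
Read 'y': {G, H, K, M, N, P, R} → {G, H, K, M, N, P, R}.
Read 'x': {G, H, K, M, N, P, R} → {G, H, K, L, N, P, R}.
Read 'z': {G, H, K, L, N, P, R} → {G, H, K, M, N, P, R}.
That set has 7 states.

7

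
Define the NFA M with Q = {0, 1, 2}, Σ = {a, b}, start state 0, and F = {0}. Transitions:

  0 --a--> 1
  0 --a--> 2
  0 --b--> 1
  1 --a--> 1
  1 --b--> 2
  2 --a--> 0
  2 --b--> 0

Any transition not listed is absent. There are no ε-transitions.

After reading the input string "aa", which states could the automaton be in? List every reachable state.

Start in {0}.
Read 'a': 0→{1, 2}; now {1, 2}.
Read 'a': 1→{1}, 2→{0}; now {0, 1}.

{0, 1}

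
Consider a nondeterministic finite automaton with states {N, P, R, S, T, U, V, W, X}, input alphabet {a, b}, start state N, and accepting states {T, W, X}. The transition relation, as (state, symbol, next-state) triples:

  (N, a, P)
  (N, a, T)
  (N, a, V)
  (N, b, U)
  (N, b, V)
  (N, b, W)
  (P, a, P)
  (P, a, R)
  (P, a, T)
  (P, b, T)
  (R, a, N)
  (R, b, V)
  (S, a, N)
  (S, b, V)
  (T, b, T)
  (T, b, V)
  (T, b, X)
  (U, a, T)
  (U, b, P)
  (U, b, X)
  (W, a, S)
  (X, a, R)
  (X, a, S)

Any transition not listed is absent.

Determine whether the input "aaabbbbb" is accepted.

Start in {N}.
Read 'a': {N} → {P, T, V}.
Read 'a': {P, T, V} → {P, R, T}.
Read 'a': {P, R, T} → {N, P, R, T}.
Read 'b': {N, P, R, T} → {T, U, V, W, X}.
Read 'b': {T, U, V, W, X} → {P, T, V, X}.
Read 'b': {P, T, V, X} → {T, V, X}.
Read 'b': {T, V, X} → {T, V, X}.
Read 'b': {T, V, X} → {T, V, X}.
The final set {T, V, X} contains the accepting states T, X.

Yes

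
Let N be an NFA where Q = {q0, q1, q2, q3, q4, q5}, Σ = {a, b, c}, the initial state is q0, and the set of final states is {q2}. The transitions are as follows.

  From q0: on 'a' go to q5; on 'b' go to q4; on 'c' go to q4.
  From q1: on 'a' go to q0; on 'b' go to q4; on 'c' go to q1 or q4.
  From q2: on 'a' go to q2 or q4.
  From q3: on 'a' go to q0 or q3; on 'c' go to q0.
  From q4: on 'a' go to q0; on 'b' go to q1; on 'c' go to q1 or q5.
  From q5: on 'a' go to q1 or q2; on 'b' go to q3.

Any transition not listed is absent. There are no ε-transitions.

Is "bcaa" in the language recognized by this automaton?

Yes

Start in {q0}.
Read 'b': q0→{q4}; now {q4}.
Read 'c': q4→{q1, q5}; now {q1, q5}.
Read 'a': q1→{q0}, q5→{q1, q2}; now {q0, q1, q2}.
Read 'a': q0→{q5}, q1→{q0}, q2→{q2, q4}; now {q0, q2, q4, q5}.
The final set {q0, q2, q4, q5} contains the accepting state q2.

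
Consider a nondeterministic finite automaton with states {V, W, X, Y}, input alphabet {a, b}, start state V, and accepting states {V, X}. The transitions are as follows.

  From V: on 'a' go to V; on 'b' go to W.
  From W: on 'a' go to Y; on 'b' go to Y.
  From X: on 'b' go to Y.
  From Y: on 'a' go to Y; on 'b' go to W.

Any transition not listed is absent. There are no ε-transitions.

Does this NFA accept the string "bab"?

Start in {V}.
Read 'b': V→{W}; now {W}.
Read 'a': W→{Y}; now {Y}.
Read 'b': Y→{W}; now {W}.
The final set {W} contains no accepting state.

No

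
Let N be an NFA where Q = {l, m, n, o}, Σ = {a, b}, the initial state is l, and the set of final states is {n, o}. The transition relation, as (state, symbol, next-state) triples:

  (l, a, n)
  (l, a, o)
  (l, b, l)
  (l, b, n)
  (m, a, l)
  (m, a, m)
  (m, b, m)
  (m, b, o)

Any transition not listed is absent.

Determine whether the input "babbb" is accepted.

Start in {l}.
Read 'b': l→{l, n}; now {l, n}.
Read 'a': l→{n, o}, n→∅; now {n, o}.
Read 'b': n→∅, o→∅; now ∅.
The set is empty and remains empty for the remaining 2 symbols.
The final set ∅ contains no accepting state.

No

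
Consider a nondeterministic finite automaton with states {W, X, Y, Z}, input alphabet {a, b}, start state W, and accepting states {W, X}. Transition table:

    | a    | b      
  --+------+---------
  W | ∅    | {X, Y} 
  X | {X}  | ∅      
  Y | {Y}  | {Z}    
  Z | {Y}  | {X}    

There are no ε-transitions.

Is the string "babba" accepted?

Start in {W}.
Read 'b': {W} → {X, Y}.
Read 'a': {X, Y} → {X, Y}.
Read 'b': {X, Y} → {Z}.
Read 'b': {Z} → {X}.
Read 'a': {X} → {X}.
The final set {X} contains the accepting state X.

Yes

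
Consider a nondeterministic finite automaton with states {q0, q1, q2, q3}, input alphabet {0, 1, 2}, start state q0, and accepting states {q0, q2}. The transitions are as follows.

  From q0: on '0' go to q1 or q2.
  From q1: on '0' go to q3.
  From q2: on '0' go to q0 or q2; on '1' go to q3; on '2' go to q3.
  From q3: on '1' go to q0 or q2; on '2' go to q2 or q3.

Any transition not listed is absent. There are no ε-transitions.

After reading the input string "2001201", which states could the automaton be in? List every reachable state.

∅

Start in {q0}.
Read '2': {q0} → ∅.
The set is empty and remains empty for the remaining 6 symbols.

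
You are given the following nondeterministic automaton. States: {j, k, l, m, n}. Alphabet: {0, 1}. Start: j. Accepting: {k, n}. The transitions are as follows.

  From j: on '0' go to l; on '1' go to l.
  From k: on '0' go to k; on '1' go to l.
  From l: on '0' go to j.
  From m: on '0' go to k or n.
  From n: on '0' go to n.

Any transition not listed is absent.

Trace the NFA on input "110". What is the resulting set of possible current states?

∅

Start in {j}.
Read '1': {j} → {l}.
Read '1': {l} → ∅.
The set is empty and remains empty for the remaining 1 symbol.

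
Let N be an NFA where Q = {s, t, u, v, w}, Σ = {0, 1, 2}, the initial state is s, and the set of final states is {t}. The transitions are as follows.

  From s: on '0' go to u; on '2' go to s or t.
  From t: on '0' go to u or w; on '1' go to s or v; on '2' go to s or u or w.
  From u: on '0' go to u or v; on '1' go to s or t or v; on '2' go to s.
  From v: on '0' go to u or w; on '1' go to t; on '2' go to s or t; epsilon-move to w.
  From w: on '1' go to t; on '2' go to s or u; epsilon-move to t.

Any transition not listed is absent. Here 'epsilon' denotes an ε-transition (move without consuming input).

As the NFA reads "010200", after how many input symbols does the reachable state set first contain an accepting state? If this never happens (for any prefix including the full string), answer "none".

2

Start in {s}.
Read '0': {s} → {u}.
Read '1': {u} → {s, t, v, w}.
None of the earlier sets intersect F, but {s, t, v, w} does.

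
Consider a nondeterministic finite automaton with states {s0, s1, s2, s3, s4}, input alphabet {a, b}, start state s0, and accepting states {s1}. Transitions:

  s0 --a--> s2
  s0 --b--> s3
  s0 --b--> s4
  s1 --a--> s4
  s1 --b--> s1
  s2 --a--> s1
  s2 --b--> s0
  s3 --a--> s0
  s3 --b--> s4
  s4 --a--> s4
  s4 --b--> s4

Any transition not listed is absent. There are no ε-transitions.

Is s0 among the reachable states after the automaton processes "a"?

No

Start in {s0}.
Read 'a': s0→{s2}; now {s2}.
State s0 is not in {s2}.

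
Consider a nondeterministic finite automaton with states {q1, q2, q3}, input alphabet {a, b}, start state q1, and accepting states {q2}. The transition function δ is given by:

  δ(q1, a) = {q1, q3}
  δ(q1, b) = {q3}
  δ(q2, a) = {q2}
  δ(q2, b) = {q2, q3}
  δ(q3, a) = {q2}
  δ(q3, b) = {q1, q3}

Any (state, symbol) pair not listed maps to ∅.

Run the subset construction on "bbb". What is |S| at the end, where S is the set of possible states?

Start in {q1}.
Read 'b': {q1} → {q3}.
Read 'b': {q3} → {q1, q3}.
Read 'b': {q1, q3} → {q1, q3}.
That set has 2 states.

2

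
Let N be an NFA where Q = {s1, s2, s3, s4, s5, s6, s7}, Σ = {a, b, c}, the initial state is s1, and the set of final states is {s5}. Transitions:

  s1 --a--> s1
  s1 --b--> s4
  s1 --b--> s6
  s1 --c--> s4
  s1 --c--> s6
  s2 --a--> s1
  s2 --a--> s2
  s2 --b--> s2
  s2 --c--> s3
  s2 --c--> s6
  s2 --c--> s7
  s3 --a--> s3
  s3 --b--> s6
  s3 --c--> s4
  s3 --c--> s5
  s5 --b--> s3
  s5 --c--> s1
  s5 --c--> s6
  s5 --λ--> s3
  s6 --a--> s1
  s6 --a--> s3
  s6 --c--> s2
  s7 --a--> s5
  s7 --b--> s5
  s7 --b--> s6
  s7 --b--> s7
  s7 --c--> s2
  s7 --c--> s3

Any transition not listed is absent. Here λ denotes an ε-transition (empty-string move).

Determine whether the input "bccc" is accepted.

Start in {s1}.
Read 'b': s1→{s4, s6}; now {s4, s6}.
Read 'c': s4→∅, s6→{s2}; now {s2}.
Read 'c': s2→{s3, s6, s7}; now {s3, s6, s7}.
Read 'c': s3→{s4, s5}, s6→{s2}, s7→{s2, s3}; now {s2, s3, s4, s5}.
The final set {s2, s3, s4, s5} contains the accepting state s5.

Yes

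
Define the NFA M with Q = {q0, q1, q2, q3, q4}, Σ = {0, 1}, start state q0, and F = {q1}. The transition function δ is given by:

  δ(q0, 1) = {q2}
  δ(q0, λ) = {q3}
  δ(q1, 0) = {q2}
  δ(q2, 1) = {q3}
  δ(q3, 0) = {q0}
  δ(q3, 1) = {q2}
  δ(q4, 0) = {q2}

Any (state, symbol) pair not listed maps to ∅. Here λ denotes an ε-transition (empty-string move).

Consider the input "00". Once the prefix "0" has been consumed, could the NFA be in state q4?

Start: ε-closure({q0}) = {q0, q3}.
Read '0': q0→∅, q3→{q0}; union {q0}; ε-closure = {q0, q3}.
State q4 is not in {q0, q3}.

No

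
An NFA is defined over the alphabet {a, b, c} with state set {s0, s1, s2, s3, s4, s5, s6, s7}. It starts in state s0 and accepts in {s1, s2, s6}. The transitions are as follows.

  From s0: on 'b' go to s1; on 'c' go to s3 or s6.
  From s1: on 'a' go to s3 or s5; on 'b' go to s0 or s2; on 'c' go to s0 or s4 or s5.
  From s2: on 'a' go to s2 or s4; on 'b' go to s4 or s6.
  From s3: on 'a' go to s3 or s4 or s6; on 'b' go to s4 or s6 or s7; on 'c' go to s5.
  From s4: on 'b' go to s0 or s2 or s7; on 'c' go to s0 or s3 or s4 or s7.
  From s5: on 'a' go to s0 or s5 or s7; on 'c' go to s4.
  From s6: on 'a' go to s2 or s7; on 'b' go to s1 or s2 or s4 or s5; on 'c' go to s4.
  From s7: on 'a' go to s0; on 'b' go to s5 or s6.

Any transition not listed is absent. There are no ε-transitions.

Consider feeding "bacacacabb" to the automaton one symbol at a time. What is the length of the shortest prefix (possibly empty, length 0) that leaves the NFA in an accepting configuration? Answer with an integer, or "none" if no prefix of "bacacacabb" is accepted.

Start in {s0}.
Read 'b': s0→{s1}; now {s1}.
None of the earlier sets intersect F, but {s1} does.

1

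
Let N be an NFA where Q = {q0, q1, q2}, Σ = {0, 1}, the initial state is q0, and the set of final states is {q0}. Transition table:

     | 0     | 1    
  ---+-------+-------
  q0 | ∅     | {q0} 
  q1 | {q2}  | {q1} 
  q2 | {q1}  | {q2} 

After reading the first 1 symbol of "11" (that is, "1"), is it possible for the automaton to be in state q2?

Start in {q0}.
Read '1': q0→{q0}; now {q0}.
State q2 is not in {q0}.

No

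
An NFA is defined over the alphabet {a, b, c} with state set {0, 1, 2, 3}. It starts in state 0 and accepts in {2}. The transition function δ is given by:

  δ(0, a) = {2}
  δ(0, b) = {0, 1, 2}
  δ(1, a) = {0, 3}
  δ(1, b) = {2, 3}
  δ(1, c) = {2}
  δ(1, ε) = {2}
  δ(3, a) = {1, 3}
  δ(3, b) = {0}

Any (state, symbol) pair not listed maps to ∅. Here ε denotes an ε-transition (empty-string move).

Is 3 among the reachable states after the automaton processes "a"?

No

Start in {0}.
Read 'a': 0→{2}; now {2}.
State 3 is not in {2}.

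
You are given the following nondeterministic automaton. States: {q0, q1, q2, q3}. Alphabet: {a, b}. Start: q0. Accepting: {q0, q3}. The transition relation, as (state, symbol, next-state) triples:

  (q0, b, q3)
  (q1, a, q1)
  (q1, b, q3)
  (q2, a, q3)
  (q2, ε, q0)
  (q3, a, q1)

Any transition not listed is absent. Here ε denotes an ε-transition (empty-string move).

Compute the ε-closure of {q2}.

Begin with {q2}.
ε-move q2 → q0; add q0.

{q0, q2}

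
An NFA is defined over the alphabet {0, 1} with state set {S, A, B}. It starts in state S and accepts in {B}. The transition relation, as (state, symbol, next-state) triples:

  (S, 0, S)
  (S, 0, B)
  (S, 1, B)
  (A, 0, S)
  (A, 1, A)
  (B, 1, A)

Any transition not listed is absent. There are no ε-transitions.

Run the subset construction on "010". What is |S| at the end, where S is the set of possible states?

1

Start in {S}.
Read '0': S→{S, B}; now {S, B}.
Read '1': S→{B}, B→{A}; now {A, B}.
Read '0': A→{S}, B→∅; now {S}.
That set has 1 state.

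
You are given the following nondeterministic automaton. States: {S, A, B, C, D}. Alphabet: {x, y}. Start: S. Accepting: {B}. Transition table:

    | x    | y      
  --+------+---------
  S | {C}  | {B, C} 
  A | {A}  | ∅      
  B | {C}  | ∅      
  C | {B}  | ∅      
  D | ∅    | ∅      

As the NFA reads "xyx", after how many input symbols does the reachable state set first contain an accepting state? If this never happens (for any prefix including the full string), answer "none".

none

Start in {S}.
Read 'x': {S} → {C}.
Read 'y': {C} → ∅.
The set is empty and remains empty for the remaining 1 symbol.
No reachable set along the way intersects F.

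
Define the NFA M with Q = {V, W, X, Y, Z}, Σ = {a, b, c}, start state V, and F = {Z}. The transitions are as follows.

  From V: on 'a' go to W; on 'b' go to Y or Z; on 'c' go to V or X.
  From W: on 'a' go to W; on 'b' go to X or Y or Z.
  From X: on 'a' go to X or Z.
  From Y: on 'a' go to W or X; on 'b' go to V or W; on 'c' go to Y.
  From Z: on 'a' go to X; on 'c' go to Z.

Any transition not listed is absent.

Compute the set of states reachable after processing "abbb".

{X, Y, Z}

Start in {V}.
Read 'a': V→{W}; now {W}.
Read 'b': W→{X, Y, Z}; now {X, Y, Z}.
Read 'b': X→∅, Y→{V, W}, Z→∅; now {V, W}.
Read 'b': V→{Y, Z}, W→{X, Y, Z}; now {X, Y, Z}.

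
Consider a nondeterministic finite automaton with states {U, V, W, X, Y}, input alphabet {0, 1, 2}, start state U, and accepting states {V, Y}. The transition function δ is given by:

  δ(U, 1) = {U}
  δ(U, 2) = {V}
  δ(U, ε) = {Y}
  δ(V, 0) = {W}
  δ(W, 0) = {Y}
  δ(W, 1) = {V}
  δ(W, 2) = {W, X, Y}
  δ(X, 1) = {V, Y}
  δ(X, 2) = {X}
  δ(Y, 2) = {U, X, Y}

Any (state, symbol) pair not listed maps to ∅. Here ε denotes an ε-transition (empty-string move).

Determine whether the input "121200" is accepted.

Yes

Start: ε-closure({U}) = {U, Y}.
Read '1': {U, Y} → {U, Y}.
Read '2': {U, Y} → {U, V, X, Y}.
Read '1': {U, V, X, Y} → {U, V, Y}.
Read '2': {U, V, Y} → {U, V, X, Y}.
Read '0': {U, V, X, Y} → {W}.
Read '0': {W} → {Y}.
The final set {Y} contains the accepting state Y.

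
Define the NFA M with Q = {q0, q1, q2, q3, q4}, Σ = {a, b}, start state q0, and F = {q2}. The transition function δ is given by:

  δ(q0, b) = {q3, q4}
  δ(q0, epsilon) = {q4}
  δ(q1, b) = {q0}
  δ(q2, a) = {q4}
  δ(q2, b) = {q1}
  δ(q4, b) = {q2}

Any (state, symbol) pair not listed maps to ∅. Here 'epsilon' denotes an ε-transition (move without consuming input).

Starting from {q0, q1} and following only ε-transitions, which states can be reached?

{q0, q1, q4}

Begin with {q0, q1}.
ε-move q0 → q4; add q4.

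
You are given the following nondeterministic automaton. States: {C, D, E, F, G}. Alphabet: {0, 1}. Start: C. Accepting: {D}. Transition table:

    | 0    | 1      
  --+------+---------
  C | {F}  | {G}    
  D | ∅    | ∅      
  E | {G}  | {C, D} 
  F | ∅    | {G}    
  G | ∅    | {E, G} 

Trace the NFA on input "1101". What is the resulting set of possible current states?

Start in {C}.
Read '1': C→{G}; now {G}.
Read '1': G→{E, G}; now {E, G}.
Read '0': E→{G}, G→∅; now {G}.
Read '1': G→{E, G}; now {E, G}.

{E, G}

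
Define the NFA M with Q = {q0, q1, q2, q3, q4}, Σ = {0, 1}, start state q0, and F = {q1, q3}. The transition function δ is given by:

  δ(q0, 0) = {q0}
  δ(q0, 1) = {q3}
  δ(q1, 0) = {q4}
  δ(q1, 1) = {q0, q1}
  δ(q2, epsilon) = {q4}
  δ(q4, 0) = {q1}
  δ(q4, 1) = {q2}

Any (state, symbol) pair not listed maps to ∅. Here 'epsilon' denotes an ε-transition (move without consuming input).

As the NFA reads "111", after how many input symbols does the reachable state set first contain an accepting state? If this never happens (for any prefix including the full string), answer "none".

Start in {q0}.
Read '1': q0→{q3}; now {q3}.
None of the earlier sets intersect F, but {q3} does.

1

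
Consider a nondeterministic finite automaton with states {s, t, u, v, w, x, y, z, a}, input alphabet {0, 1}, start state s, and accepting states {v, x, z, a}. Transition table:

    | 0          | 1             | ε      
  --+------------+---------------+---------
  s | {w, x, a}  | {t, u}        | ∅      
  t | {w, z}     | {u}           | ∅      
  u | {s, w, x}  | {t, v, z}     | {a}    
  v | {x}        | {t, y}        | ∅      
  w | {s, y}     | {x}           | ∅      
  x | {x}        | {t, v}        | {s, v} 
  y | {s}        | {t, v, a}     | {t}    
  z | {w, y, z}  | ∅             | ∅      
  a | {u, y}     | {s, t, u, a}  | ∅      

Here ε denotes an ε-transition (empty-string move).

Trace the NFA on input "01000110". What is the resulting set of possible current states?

Start in {s}.
Read '0': s→{w, x, a}; union {w, x, a}; ε-closure = {s, v, w, x, a}.
Read '1': s→{t, u}, v→{t, y}, w→{x}, x→{t, v}, a→{s, t, u, a}; now {s, t, u, v, x, y, a}.
Read '0': s→{w, x, a}, t→{w, z}, u→{s, w, x}, v→{x}, x→{x}, y→{s}, a→{u, y}; union {s, u, w, x, y, z, a}; ε-closure = {s, t, u, v, w, x, y, z, a}.
Read '0': s→{w, x, a}, t→{w, z}, u→{s, w, x}, v→{x}, w→{s, y}, x→{x}, y→{s}, z→{w, y, z}, a→{u, y}; union {s, u, w, x, y, z, a}; ε-closure = {s, t, u, v, w, x, y, z, a}.
Read '0': s→{w, x, a}, t→{w, z}, u→{s, w, x}, v→{x}, w→{s, y}, x→{x}, y→{s}, z→{w, y, z}, a→{u, y}; union {s, u, w, x, y, z, a}; ε-closure = {s, t, u, v, w, x, y, z, a}.
Read '1': s→{t, u}, t→{u}, u→{t, v, z}, v→{t, y}, w→{x}, x→{t, v}, y→{t, v, a}, z→∅, a→{s, t, u, a}; now {s, t, u, v, x, y, z, a}.
Read '1': s→{t, u}, t→{u}, u→{t, v, z}, v→{t, y}, x→{t, v}, y→{t, v, a}, z→∅, a→{s, t, u, a}; now {s, t, u, v, y, z, a}.
Read '0': s→{w, x, a}, t→{w, z}, u→{s, w, x}, v→{x}, y→{s}, z→{w, y, z}, a→{u, y}; union {s, u, w, x, y, z, a}; ε-closure = {s, t, u, v, w, x, y, z, a}.

{s, t, u, v, w, x, y, z, a}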